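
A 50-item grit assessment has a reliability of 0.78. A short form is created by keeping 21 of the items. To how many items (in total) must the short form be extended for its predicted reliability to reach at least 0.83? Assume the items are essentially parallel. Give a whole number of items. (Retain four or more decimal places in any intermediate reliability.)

First, r for the 21-item form: n = 21/50 = 0.4200, so r_21 = 0.4200·0.78/(1 + (0.4200 − 1)·0.78) = 0.5982
Then solve for n' with r_old = 0.5982, r_target = 0.83: n' = 0.83(1 − 0.5982)/[0.5982(1 − 0.83)] = 3.2794
Total items = 3.2794 × 21 = 68.87, rounded up to 69.

69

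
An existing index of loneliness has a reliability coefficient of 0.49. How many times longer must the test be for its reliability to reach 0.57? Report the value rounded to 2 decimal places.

n = 0.57 × (1 − 0.49) / [ 0.49 × (1 − 0.57) ]
n = 0.2907 / 0.2107 ≈ 1.3797

1.38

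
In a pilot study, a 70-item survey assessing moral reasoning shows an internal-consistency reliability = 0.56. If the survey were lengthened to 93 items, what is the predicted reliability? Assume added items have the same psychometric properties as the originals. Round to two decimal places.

0.63

n = 93/70 = 1.3286
r_new = 1.3286·0.56 / [1 + (1.3286 − 1)·0.56]
r_new = 0.7440 / 1.1840 ≈ 0.6284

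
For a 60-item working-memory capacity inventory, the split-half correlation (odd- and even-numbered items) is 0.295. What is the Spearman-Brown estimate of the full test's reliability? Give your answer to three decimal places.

The full test is twice the length of either half (n = 2).
r_full = 2r_hh / (1 + r_hh) = 2 × 0.295 / (1 + 0.295)
r_full = 0.5900 / 1.2950 ≈ 0.4556

0.456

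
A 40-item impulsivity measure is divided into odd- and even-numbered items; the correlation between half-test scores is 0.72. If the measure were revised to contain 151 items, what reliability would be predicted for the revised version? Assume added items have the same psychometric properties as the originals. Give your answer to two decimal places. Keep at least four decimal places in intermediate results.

First correct the split-half correlation to full-test reliability: r_full = 2 × 0.72 / (1 + 0.72) ≈ 0.8372
Length factor from 40 to 151 items: n = 151/40 = 3.7750
r_new = n·r_full / (1 + (n − 1)·r_full) = 3.1604 / 3.3232 ≈ 0.9510

0.95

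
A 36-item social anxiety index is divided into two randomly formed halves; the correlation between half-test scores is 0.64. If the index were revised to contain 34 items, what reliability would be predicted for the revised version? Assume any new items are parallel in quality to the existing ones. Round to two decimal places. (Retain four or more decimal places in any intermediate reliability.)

0.77

Spearman-Brown correction (n = 2): r_full = 2·0.64/(1 + 0.64) = 0.7805
Length factor from 36 to 34 items: n = 34/36 = 0.9444
r_new = n·r_full / (1 + (n − 1)·r_full) = 0.7371 / 0.9566 ≈ 0.7705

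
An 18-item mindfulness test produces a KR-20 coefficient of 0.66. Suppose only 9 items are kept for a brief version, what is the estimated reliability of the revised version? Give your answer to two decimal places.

The new length is 9/18 = 0.5 times the old.
By Spearman-Brown, r_new = n r / (1 + (n − 1) r).
r_new = (0.5 × 0.66) / (1 + (0.5 − 1) × 0.66)
r_new = 0.3300 / 0.6700 ≈ 0.4925

0.49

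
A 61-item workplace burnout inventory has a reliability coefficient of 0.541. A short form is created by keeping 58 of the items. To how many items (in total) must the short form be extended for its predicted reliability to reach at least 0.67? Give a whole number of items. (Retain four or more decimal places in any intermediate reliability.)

106

Short-form reliability: n = 58/61 = 0.9508; r_58 = n·r/(1+(n−1)r) ≈ 0.5284
Length factor from the short form to reach 0.67: n' = 0.67(1 − 0.5284) / [0.5284(1 − 0.67)] ≈ 1.8121
Items = 1.8121 × 58 ≈ 105.10 → 106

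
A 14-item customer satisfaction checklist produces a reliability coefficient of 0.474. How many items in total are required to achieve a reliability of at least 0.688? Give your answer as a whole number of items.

n = 0.688 × (1 − 0.474) / [ 0.474 × (1 − 0.688) ]
  = 0.361888 / 0.147888 = 2.4470
2.4470 × 14 = 34.26 → 35 items

35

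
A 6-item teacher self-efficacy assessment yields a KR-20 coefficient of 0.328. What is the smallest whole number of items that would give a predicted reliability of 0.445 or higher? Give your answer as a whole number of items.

Rearranging the Spearman-Brown formula for n,
n = r*(1 − r) / [ r (1 − r*) ]
n = 0.445 × (1 − 0.328) / [ 0.328 × (1 − 0.445) ]
n = 0.299040 / 0.182040 ≈ 1.6427
So the test needs 1.6427 × 6 ≈ 9.86 items; rounding up, 10.

10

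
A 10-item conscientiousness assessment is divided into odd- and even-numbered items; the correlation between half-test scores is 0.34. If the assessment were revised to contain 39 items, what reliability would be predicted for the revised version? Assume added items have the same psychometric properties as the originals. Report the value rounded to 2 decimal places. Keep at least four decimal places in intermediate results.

Spearman-Brown correction (n = 2): r_full = 2·0.34/(1 + 0.34) = 0.5075
Then adjust to 39 items: n = 39/10 = 3.9000
r_new = n·r_full / (1 + (n − 1)·r_full) = 1.9792 / 2.4718 ≈ 0.8007

0.80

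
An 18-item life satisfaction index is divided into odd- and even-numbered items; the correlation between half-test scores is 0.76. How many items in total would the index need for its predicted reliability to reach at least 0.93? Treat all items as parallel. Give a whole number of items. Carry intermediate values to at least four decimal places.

38

Corrected full-test reliability: r_full = 2 × 0.76 / (1 + 0.76) ≈ 0.8636
n = r_tgt(1 − r_full) / [r_full(1 − r_tgt)] = 0.93 × 0.1364 / (0.8636 × 0.07) ≈ 2.0984
Items = 2.0984 × 18 ≈ 37.77 → 38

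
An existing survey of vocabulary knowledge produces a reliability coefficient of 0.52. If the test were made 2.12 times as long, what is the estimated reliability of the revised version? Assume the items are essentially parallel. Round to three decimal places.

Apply the Spearman-Brown prophecy formula, r' = nr / [1 + (n − 1)r]:
r_new = (2.12 × 0.52) / (1 + (2.12 − 1) × 0.52)
     = 1.1024 / 1.5824 = 0.6967

0.697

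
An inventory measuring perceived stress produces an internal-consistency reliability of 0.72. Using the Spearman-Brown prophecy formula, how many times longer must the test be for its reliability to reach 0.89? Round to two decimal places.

Invert Spearman-Brown to solve for n:
n = r_target (1 − r_old) / [ r_old (1 − r_target) ]
n = 0.89(1 − 0.72) / [0.72(1 − 0.89)]
  = 0.2492 / 0.0792 = 3.1465

3.15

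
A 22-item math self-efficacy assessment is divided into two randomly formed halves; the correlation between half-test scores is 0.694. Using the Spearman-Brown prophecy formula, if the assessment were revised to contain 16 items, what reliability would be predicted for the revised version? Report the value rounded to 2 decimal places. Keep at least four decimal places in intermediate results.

Spearman-Brown correction (n = 2): r_full = 2·0.694/(1 + 0.694) = 0.8194
Length factor from 22 to 16 items: n = 16/22 = 0.7273
r_new = n·r_full / (1 + (n − 1)·r_full) = 0.5959 / 0.7765 ≈ 0.7674

0.77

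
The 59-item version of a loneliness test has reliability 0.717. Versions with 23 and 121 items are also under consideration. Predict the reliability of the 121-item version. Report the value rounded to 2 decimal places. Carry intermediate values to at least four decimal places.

Only the ratio of lengths matters: n = 121/59 = 2.0508
r_{121} = n·r / (1 + (n − 1)·r) = 1.4704 / 1.7534 ≈ 0.8386

0.84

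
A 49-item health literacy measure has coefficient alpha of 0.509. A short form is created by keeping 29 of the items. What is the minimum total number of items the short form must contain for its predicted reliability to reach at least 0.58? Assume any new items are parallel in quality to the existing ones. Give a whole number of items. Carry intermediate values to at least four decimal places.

66

First, r for the 29-item form: n = 29/49 = 0.5918, so r_29 = 0.5918·0.509/(1 + (0.5918 − 1)·0.509) = 0.3802
Length factor from the short form to reach 0.58: n' = 0.58(1 − 0.3802) / [0.3802(1 − 0.58)] ≈ 2.2512
Items = 2.2512 × 29 ≈ 65.28 → 66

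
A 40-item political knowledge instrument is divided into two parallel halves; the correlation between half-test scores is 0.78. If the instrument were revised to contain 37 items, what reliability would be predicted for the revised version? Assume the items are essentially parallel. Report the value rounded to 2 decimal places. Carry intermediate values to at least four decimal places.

Full-test reliability from the split-half r: r_full = 2(0.78)/(1 + 0.78) = 0.8764
Then adjust to 37 items: n = 37/40 = 0.9250
r_new = n·r_full / (1 + (n − 1)·r_full) = 0.8107 / 0.9343 ≈ 0.8677

0.87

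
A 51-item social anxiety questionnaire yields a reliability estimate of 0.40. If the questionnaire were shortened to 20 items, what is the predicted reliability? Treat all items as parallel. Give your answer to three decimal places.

n = 20/51 = 0.3922
r_new = 0.3922·0.40 / [1 + (0.3922 − 1)·0.40]
r_new = 0.1569 / 0.7569 ≈ 0.2073

0.207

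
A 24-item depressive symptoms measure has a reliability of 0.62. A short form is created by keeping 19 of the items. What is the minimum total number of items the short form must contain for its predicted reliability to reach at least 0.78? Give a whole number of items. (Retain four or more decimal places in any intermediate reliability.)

53

First, r for the 19-item form: n = 19/24 = 0.7917, so r_19 = 0.7917·0.62/(1 + (0.7917 − 1)·0.62) = 0.5636
Length factor from the short form to reach 0.78: n' = 0.78(1 − 0.5636) / [0.5636(1 − 0.78)] ≈ 2.7453
Items = 2.7453 × 19 ≈ 52.16 → 53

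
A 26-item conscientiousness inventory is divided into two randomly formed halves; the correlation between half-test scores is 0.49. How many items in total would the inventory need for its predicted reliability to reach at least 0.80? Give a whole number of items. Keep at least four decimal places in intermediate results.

55

Corrected full-test reliability: r_full = 2 × 0.49 / (1 + 0.49) ≈ 0.6577
n = r_tgt(1 − r_full) / [r_full(1 − r_tgt)] = 0.80 × 0.3423 / (0.6577 × 0.20) ≈ 2.0818
Items = 2.0818 × 26 ≈ 54.13 → 55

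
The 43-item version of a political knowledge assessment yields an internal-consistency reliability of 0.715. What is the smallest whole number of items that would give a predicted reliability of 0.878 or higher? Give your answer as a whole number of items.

Spearman-Brown solved for the length factor n:
n = r*(1 − r) / [ r (1 − r*) ]
n = [0.878 × 0.285] / [0.715 × 0.122]
  = 0.250230 / 0.087230 = 2.8686
Items needed = n × 43 = 2.8686 × 43 ≈ 123.35 → round up to 124

124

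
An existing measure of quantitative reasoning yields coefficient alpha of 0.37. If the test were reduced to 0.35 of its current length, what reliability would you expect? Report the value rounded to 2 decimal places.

0.17

Apply the Spearman-Brown prophecy formula, r' = nr / [1 + (n − 1)r]:
r_new = 0.35·0.37 / [1 + (0.35 − 1)·0.37]
r_new = 0.1295 / 0.7595 ≈ 0.1705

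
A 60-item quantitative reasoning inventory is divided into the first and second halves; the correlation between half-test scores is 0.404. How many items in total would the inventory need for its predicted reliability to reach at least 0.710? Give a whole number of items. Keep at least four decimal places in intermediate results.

r_full = 2(0.404)/(1 + 0.404) = 0.5755
Solve Spearman-Brown for n: n = 0.710(1 − 0.5755) / [0.5755(1 − 0.710)] = 1.8059
Items = 1.8059 × 60 ≈ 108.35 → 109

109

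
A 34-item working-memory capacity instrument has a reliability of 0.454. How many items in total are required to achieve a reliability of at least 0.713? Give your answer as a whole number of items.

n = 0.713(1 − 0.454) / [0.454(1 − 0.713)]
  = 0.389298 / 0.130298 = 2.9878
So the test needs 2.9878 × 34 ≈ 101.59 items; rounding up, 102.

102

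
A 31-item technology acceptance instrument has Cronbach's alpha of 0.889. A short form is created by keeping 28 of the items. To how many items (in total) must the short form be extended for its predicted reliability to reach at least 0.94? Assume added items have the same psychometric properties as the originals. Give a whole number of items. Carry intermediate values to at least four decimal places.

Short-form reliability: n = 28/31 = 0.9032; r_28 = n·r/(1+(n−1)r) ≈ 0.8785
Then solve for n' with r_old = 0.8785, r_target = 0.94: n' = 0.94(1 − 0.8785)/[0.8785(1 − 0.94)] = 2.1668
Total items = 2.1668 × 28 = 60.67, rounded up to 61.

61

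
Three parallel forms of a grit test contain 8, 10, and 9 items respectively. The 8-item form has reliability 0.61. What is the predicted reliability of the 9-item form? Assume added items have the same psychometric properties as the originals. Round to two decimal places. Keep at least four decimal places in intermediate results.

Only the ratio of lengths matters: n = 9/8 = 1.1250
r_{9} = n·r / (1 + (n − 1)·r) = 0.6863 / 1.0762 ≈ 0.6377

0.64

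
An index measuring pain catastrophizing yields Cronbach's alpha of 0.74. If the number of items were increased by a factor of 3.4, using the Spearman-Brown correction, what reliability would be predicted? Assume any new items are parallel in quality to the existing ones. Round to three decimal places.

0.906

r_new = (3.4 × 0.74) / (1 + (3.4 − 1) × 0.74)
     = 2.5160 / 2.7760 = 0.9063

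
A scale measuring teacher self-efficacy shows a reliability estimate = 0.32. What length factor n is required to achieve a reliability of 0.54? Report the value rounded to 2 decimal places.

Rearranging the Spearman-Brown formula for n,
n = r_target (1 − r_old) / [ r_old (1 − r_target) ]
n = 0.54(1 − 0.32) / [0.32(1 − 0.54)]
n = 0.3672 / 0.1472 ≈ 2.4946

2.49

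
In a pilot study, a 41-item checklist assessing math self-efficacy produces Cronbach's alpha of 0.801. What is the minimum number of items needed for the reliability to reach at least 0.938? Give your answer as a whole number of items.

n = 0.938 × (1 − 0.801) / [ 0.801 × (1 − 0.938) ]
  = 0.186662 / 0.049662 = 3.7586
So the test needs 3.7586 × 41 ≈ 154.10 items; rounding up, 155.

155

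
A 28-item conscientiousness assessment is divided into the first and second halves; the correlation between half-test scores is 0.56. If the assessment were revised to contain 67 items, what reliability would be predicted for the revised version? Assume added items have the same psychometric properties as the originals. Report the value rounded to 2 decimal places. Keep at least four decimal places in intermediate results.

0.86

First correct the split-half correlation to full-test reliability: r_full = 2 × 0.56 / (1 + 0.56) ≈ 0.7179
Length factor from 28 to 67 items: n = 67/28 = 2.3929
r_new = n·r_full / (1 + (n − 1)·r_full) = 1.7179 / 2.0000 ≈ 0.8589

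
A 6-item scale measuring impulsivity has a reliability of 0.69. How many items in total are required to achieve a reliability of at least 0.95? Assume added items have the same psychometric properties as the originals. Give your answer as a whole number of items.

52

n = 0.95(1 − 0.69) / [0.69(1 − 0.95)]
  = 0.2945 / 0.0345 = 8.5362
8.5362 × 6 = 51.22 → 52 items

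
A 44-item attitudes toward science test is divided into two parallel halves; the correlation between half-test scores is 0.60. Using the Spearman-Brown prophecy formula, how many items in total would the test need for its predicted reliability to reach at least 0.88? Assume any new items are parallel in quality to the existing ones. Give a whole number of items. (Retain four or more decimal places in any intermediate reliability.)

r_full = 2(0.60)/(1 + 0.60) = 0.7500
Solve Spearman-Brown for n: n = 0.88(1 − 0.7500) / [0.7500(1 − 0.88)] = 2.4444
Required items = 2.4444 × 44 = 107.55, so 108 items.

108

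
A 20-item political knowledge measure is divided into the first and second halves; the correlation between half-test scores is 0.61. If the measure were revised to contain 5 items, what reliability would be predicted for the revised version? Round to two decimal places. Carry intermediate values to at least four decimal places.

First correct the split-half correlation to full-test reliability: r_full = 2 × 0.61 / (1 + 0.61) ≈ 0.7578
Length factor from 20 to 5 items: n = 5/20 = 0.2500
r_new = n·r_full / (1 + (n − 1)·r_full) = 0.1895 / 0.4316 ≈ 0.4391

0.44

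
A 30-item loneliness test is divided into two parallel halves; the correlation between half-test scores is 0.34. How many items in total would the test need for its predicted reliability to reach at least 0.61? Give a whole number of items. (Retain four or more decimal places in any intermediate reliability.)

46

r_full = 2(0.34)/(1 + 0.34) = 0.5075
n = r_tgt(1 − r_full) / [r_full(1 − r_tgt)] = 0.61 × 0.4925 / (0.5075 × 0.39) ≈ 1.5179
Items = 1.5179 × 30 ≈ 45.54 → 46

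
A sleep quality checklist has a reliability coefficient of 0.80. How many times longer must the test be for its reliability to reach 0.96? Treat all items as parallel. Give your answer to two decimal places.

n = 0.96 × (1 − 0.80) / [ 0.80 × (1 − 0.96) ]
  = 0.1920 / 0.0320 = 6.0000

6.00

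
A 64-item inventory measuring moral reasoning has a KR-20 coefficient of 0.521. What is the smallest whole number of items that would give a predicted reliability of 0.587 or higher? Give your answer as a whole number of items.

84

n = 0.587(1 − 0.521) / [0.521(1 − 0.587)]
  = 0.281173 / 0.215173 = 1.3067
So the test needs 1.3067 × 64 ≈ 83.63 items; rounding up, 84.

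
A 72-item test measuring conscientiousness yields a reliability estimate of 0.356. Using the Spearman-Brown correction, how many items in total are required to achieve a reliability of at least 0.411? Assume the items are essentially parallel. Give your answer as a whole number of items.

91

Invert Spearman-Brown to solve for n:
n = r*(1 − r) / [ r (1 − r*) ]
n = 0.411(1 − 0.356) / [0.356(1 − 0.411)]
  = 0.264684 / 0.209684 = 1.2623
So the test needs 1.2623 × 72 ≈ 90.89 items; rounding up, 91.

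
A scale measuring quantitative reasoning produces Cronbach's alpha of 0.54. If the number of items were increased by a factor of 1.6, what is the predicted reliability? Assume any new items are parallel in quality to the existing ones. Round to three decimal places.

r_new = 1.6·0.54 / [1 + (1.6 − 1)·0.54]
r_new = 0.8640 / 1.3240 ≈ 0.6526

0.653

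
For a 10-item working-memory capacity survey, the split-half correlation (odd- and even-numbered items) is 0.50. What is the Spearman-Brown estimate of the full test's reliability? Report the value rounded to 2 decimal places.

Each half is half the length of the full test, so the full test is n = 2 times a half.
r_full = 2r_hh / (1 + r_hh) = 2 × 0.50 / (1 + 0.50)
       = 1.0000 / 1.5000 = 0.6667

0.67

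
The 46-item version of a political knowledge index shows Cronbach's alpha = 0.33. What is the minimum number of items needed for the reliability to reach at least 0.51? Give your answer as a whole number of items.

98

Spearman-Brown solved for the length factor n:
n = r*(1 − r) / [ r (1 − r*) ]
n = 0.51 × (1 − 0.33) / [ 0.33 × (1 − 0.51) ]
n = 0.3417 / 0.1617 ≈ 2.1132
So the test needs 2.1132 × 46 ≈ 97.21 items; rounding up, 98.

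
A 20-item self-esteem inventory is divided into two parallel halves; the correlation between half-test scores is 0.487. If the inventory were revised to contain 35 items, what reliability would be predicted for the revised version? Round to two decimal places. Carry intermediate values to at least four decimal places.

0.77

First correct the split-half correlation to full-test reliability: r_full = 2 × 0.487 / (1 + 0.487) ≈ 0.6550
Length factor from 20 to 35 items: n = 35/20 = 1.7500
r_new = n·r_full / (1 + (n − 1)·r_full) = 1.1462 / 1.4912 ≈ 0.7686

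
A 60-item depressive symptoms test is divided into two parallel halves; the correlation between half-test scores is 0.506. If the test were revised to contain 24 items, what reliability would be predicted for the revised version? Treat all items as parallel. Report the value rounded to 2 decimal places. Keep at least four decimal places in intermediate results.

First correct the split-half correlation to full-test reliability: r_full = 2 × 0.506 / (1 + 0.506) ≈ 0.6720
Length factor from 60 to 24 items: n = 24/60 = 0.4000
r_new = n·r_full / (1 + (n − 1)·r_full) = 0.2688 / 0.5968 ≈ 0.4504

0.45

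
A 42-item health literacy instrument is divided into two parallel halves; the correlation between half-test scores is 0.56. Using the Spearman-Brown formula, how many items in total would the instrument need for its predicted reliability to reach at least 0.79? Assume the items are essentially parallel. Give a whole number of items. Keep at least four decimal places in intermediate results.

63

r_full = 2(0.56)/(1 + 0.56) = 0.7179
Solve Spearman-Brown for n: n = 0.79(1 − 0.7179) / [0.7179(1 − 0.79)] = 1.4782
Required items = 1.4782 × 42 = 62.08, so 63 items.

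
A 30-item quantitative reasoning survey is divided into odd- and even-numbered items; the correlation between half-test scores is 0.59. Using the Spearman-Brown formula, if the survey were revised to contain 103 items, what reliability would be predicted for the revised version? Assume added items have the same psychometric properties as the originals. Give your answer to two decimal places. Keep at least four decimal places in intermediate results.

Spearman-Brown correction (n = 2): r_full = 2·0.59/(1 + 0.59) = 0.7421
Then adjust to 103 items: n = 103/30 = 3.4333
r_new = n·r_full / (1 + (n − 1)·r_full) = 2.5479 / 2.8058 ≈ 0.9081

0.91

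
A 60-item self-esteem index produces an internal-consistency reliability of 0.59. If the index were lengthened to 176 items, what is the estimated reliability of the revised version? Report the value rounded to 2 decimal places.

0.81

n = 176/60 = 2.9333
Apply the Spearman-Brown prophecy formula, r' = nr / [1 + (n − 1)r]:
r_new = 2.9333·0.59 / [1 + (2.9333 − 1)·0.59]
r_new = 1.7306 / 2.1406 ≈ 0.8085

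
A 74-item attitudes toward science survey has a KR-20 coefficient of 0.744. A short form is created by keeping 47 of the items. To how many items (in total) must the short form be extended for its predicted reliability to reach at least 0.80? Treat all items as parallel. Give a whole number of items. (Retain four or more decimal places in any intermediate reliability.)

102

First, r for the 47-item form: n = 47/74 = 0.6351, so r_47 = 0.6351·0.744/(1 + (0.6351 − 1)·0.744) = 0.6486
Length factor from the short form to reach 0.80: n' = 0.80(1 − 0.6486) / [0.6486(1 − 0.80)] ≈ 2.1671
Items = 2.1671 × 47 ≈ 101.85 → 102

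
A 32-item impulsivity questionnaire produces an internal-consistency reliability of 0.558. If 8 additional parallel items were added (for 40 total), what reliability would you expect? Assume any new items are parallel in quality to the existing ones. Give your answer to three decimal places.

The new length is 40/32 = 1.25 times the old.
Spearman-Brown: r_new = n·r / (1 + (n − 1)·r)
r_new = (1.25 × 0.558) / (1 + (1.25 − 1) × 0.558)
     = 0.6975 / 1.1395 = 0.6121

0.612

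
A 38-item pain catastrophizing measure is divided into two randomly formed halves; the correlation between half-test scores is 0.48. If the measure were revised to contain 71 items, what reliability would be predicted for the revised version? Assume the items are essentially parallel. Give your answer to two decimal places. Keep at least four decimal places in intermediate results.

Spearman-Brown correction (n = 2): r_full = 2·0.48/(1 + 0.48) = 0.6486
Length factor from 38 to 71 items: n = 71/38 = 1.8684
r_new = n·r_full / (1 + (n − 1)·r_full) = 1.2118 / 1.5632 ≈ 0.7752

0.78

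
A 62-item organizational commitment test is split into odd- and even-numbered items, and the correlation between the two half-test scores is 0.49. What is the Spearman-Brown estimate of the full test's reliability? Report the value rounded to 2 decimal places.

r_full = 2r_hh / (1 + r_hh) = 2 × 0.49 / (1 + 0.49)
r_full = 0.9800 / 1.4900 ≈ 0.6577

0.66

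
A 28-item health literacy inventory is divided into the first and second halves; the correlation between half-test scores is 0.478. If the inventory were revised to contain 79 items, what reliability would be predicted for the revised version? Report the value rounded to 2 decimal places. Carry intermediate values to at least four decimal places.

0.84

Full-test reliability from the split-half r: r_full = 2(0.478)/(1 + 0.478) = 0.6468
Then adjust to 79 items: n = 79/28 = 2.8214
r_new = n·r_full / (1 + (n − 1)·r_full) = 1.8249 / 2.1781 ≈ 0.8378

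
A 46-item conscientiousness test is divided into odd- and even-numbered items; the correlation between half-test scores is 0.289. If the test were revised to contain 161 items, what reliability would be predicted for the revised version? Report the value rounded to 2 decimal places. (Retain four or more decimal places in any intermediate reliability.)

First correct the split-half correlation to full-test reliability: r_full = 2 × 0.289 / (1 + 0.289) ≈ 0.4484
Then adjust to 161 items: n = 161/46 = 3.5000
r_new = n·r_full / (1 + (n − 1)·r_full) = 1.5694 / 2.1210 ≈ 0.7399

0.74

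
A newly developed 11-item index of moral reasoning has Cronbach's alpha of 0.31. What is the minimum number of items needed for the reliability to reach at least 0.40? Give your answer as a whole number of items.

17

n = 0.40(1 − 0.31) / [0.31(1 − 0.40)]
  = 0.2760 / 0.1860 = 1.4839
1.4839 × 11 = 16.32 → 17 items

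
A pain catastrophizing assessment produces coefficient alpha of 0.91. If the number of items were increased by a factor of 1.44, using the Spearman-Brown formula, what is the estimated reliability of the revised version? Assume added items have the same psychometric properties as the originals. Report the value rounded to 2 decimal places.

Apply the Spearman-Brown prophecy formula, r' = nr / [1 + (n − 1)r]:
r_new = (1.44 × 0.91) / (1 + (1.44 − 1) × 0.91)
     = 1.3104 / 1.4004 = 0.9357

0.94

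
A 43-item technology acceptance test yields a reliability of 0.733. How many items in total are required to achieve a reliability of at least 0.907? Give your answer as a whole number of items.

Spearman-Brown solved for the length factor n:
n = r*(1 − r) / [ r (1 − r*) ]
n = [0.907 × 0.267] / [0.733 × 0.093]
n = 0.242169 / 0.068169 ≈ 3.5525
So the test needs 3.5525 × 43 ≈ 152.76 items; rounding up, 153.

153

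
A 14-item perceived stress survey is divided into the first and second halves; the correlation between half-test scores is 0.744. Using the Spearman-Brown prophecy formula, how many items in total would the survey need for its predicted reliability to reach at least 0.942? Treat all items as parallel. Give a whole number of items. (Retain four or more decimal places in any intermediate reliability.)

r_full = 2(0.744)/(1 + 0.744) = 0.8532
Solve Spearman-Brown for n: n = 0.942(1 − 0.8532) / [0.8532(1 − 0.942)] = 2.7945
Items = 2.7945 × 14 ≈ 39.12 → 40

40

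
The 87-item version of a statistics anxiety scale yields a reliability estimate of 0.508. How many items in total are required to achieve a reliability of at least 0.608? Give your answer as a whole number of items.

n = 0.608(1 − 0.508) / [0.508(1 − 0.608)]
n = 0.299136 / 0.199136 ≈ 1.5022
Items needed = n × 87 = 1.5022 × 87 ≈ 130.69 → round up to 131

131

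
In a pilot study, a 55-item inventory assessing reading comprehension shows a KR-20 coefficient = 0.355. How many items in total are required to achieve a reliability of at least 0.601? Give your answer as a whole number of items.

151

Rearranging the Spearman-Brown formula for n,
n = r*(1 − r) / [ r (1 − r*) ]
n = [0.601 × 0.645] / [0.355 × 0.399]
n = 0.387645 / 0.141645 ≈ 2.7367
So the test needs 2.7367 × 55 ≈ 150.52 items; rounding up, 151.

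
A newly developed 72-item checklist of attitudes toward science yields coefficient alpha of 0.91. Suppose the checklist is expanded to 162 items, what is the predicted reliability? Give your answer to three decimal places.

0.958

Length ratio n = 162/72 = 2.25
r_new = (2.25 × 0.91) / (1 + (2.25 − 1) × 0.91)
     = 2.0475 / 2.1375 = 0.9579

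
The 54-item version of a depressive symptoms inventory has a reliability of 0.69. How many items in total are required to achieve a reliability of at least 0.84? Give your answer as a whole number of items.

Invert Spearman-Brown to solve for n:
n = r*(1 − r) / [ r (1 − r*) ]
n = [0.84 × 0.31] / [0.69 × 0.16]
  = 0.2604 / 0.1104 = 2.3587
So the test needs 2.3587 × 54 ≈ 127.37 items; rounding up, 128.

128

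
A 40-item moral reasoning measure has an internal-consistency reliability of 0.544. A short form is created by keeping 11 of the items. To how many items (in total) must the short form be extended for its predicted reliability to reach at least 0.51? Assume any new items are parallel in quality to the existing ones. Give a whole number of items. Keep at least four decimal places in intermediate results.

Short-form reliability: n = 11/40 = 0.2750; r_11 = n·r/(1+(n−1)r) ≈ 0.2470
Then solve for n' with r_old = 0.2470, r_target = 0.51: n' = 0.51(1 − 0.2470)/[0.2470(1 − 0.51)] = 3.1730
Items = 3.1730 × 11 ≈ 34.90 → 35

35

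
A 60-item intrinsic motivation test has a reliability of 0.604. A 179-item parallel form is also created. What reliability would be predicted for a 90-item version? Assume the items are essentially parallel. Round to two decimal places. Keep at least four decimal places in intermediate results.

The 179-item form is not needed; work directly from the 60-item form with n = 90/60 = 1.5000.
r_{90} = n·r / (1 + (n − 1)·r) = 0.9060 / 1.3020 ≈ 0.6959

0.70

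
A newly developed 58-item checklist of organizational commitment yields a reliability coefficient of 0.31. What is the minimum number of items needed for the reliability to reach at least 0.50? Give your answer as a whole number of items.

130

Invert Spearman-Brown to solve for n:
n = r*(1 − r) / [ r (1 − r*) ]
n = [0.50 × 0.69] / [0.31 × 0.50]
n = 0.3450 / 0.1550 ≈ 2.2258
2.2258 × 58 = 129.10 → 130 items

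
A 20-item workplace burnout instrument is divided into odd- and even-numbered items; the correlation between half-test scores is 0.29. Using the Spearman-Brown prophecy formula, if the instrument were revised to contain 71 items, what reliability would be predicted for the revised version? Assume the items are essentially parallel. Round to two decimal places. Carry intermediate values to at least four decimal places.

0.74

Full-test reliability from the split-half r: r_full = 2(0.29)/(1 + 0.29) = 0.4496
Then adjust to 71 items: n = 71/20 = 3.5500
r_new = n·r_full / (1 + (n − 1)·r_full) = 1.5961 / 2.1465 ≈ 0.7436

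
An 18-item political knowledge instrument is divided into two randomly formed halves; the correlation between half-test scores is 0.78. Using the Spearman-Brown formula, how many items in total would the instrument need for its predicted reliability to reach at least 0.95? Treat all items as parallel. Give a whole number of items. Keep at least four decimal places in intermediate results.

49

r_full = 2(0.78)/(1 + 0.78) = 0.8764
n = r_tgt(1 − r_full) / [r_full(1 − r_tgt)] = 0.95 × 0.1236 / (0.8764 × 0.05) ≈ 2.6796
Required items = 2.6796 × 18 = 48.23, so 49 items.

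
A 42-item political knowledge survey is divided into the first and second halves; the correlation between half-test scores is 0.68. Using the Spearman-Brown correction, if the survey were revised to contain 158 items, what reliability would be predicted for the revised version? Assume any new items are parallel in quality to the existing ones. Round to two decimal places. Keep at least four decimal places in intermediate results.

0.94

Full-test reliability from the split-half r: r_full = 2(0.68)/(1 + 0.68) = 0.8095
Length factor from 42 to 158 items: n = 158/42 = 3.7619
r_new = n·r_full / (1 + (n − 1)·r_full) = 3.0453 / 3.2358 ≈ 0.9411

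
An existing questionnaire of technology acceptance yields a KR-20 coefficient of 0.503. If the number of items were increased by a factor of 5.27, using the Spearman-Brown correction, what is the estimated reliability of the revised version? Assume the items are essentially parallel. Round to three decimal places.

0.842

Spearman-Brown: r_new = n·r / (1 + (n − 1)·r)
r_new = 5.27·0.503 / [1 + (5.27 − 1)·0.503]
r_new = 2.6508 / 3.1478 ≈ 0.8421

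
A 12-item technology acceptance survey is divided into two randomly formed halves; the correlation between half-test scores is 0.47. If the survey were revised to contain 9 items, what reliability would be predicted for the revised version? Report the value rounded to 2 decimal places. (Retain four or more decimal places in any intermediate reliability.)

0.57

First correct the split-half correlation to full-test reliability: r_full = 2 × 0.47 / (1 + 0.47) ≈ 0.6395
Then adjust to 9 items: n = 9/12 = 0.7500
r_new = n·r_full / (1 + (n − 1)·r_full) = 0.4796 / 0.8401 ≈ 0.5709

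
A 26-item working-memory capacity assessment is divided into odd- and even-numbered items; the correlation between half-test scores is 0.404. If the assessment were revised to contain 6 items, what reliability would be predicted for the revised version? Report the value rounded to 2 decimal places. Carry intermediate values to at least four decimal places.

0.24

Spearman-Brown correction (n = 2): r_full = 2·0.404/(1 + 0.404) = 0.5755
Then adjust to 6 items: n = 6/26 = 0.2308
r_new = n·r_full / (1 + (n − 1)·r_full) = 0.1328 / 0.5573 ≈ 0.2383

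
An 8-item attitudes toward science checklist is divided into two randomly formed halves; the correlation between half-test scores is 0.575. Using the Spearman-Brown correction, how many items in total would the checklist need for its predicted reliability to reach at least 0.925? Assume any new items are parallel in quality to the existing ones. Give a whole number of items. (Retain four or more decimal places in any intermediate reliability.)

Corrected full-test reliability: r_full = 2 × 0.575 / (1 + 0.575) ≈ 0.7302
n = r_tgt(1 − r_full) / [r_full(1 − r_tgt)] = 0.925 × 0.2698 / (0.7302 × 0.075) ≈ 4.5570
Required items = 4.5570 × 8 = 36.46, so 37 items.

37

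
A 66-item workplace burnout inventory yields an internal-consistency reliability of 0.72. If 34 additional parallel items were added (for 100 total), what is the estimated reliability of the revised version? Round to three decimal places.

The new length is 100/66 = 1.5152 times the old.
By Spearman-Brown, r_new = n r / (1 + (n − 1) r).
r_new = 1.5152·0.72 / [1 + (1.5152 − 1)·0.72]
r_new = 1.0909 / 1.3709 ≈ 0.7958

0.796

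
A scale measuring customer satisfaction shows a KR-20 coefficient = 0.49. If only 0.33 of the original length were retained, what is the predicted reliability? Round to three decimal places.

r_new = 0.33·0.49 / [1 + (0.33 − 1)·0.49]
r_new = 0.1617 / 0.6717 ≈ 0.2407

0.241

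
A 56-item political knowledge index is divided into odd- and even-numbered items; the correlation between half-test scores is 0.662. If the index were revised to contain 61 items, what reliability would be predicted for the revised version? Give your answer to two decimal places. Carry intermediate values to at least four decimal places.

Spearman-Brown correction (n = 2): r_full = 2·0.662/(1 + 0.662) = 0.7966
Length factor from 56 to 61 items: n = 61/56 = 1.0893
r_new = n·r_full / (1 + (n − 1)·r_full) = 0.8677 / 1.0711 ≈ 0.8101

0.81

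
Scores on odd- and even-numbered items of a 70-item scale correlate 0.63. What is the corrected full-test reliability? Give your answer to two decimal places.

0.77

Each half is half the length of the full test, so the full test is n = 2 times a half.
r_full = 2r_hh / (1 + r_hh) = 2 × 0.63 / (1 + 0.63)
       = 1.2600 / 1.6300 = 0.7730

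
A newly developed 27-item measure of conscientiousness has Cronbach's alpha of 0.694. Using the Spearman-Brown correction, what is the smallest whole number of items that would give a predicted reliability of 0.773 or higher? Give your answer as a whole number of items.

41

Invert Spearman-Brown to solve for n:
n = r*(1 − r) / [ r (1 − r*) ]
n = 0.773 × (1 − 0.694) / [ 0.694 × (1 − 0.773) ]
n = 0.236538 / 0.157538 ≈ 1.5015
Items needed = n × 27 = 1.5015 × 27 ≈ 40.54 → round up to 41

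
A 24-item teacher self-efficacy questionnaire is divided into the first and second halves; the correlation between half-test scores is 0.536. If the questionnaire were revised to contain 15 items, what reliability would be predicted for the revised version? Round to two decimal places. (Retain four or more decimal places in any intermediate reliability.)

First correct the split-half correlation to full-test reliability: r_full = 2 × 0.536 / (1 + 0.536) ≈ 0.6979
Length factor from 24 to 15 items: n = 15/24 = 0.6250
r_new = n·r_full / (1 + (n − 1)·r_full) = 0.4362 / 0.7383 ≈ 0.5908

0.59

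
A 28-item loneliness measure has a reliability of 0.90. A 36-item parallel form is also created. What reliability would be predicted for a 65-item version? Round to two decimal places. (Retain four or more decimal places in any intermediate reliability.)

The 36-item form is not needed; work directly from the 28-item form with n = 65/28 = 2.3214.
r_{65} = n·r / (1 + (n − 1)·r) = 2.0893 / 2.1893 ≈ 0.9543

0.95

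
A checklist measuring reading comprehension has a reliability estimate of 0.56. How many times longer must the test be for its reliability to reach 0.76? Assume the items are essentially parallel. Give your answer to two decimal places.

2.49

Invert Spearman-Brown to solve for n:
n = r_target (1 − r_old) / [ r_old (1 − r_target) ]
n = [0.76 × 0.44] / [0.56 × 0.24]
  = 0.3344 / 0.1344 = 2.4881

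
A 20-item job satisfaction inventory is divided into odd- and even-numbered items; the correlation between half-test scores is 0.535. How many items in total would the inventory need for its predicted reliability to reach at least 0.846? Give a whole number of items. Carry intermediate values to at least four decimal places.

48

r_full = 2(0.535)/(1 + 0.535) = 0.6971
n = r_tgt(1 − r_full) / [r_full(1 − r_tgt)] = 0.846 × 0.3029 / (0.6971 × 0.154) ≈ 2.3870
Items = 2.3870 × 20 ≈ 47.74 → 48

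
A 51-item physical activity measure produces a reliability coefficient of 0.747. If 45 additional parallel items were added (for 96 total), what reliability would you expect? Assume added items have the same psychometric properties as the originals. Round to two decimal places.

0.85

Length ratio n = 96/51 = 1.8824
Spearman-Brown: r_new = n·r / (1 + (n − 1)·r)
r_new = (1.8824 × 0.747) / (1 + (1.8824 − 1) × 0.747)
     = 1.4062 / 1.6592 = 0.8475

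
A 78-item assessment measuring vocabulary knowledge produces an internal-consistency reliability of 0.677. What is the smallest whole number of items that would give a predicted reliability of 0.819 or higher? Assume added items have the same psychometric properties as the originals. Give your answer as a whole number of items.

Rearranging the Spearman-Brown formula for n,
n = r*(1 − r) / [ r (1 − r*) ]
n = [0.819 × 0.323] / [0.677 × 0.181]
  = 0.264537 / 0.122537 = 2.1588
So the test needs 2.1588 × 78 ≈ 168.39 items; rounding up, 169.

169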